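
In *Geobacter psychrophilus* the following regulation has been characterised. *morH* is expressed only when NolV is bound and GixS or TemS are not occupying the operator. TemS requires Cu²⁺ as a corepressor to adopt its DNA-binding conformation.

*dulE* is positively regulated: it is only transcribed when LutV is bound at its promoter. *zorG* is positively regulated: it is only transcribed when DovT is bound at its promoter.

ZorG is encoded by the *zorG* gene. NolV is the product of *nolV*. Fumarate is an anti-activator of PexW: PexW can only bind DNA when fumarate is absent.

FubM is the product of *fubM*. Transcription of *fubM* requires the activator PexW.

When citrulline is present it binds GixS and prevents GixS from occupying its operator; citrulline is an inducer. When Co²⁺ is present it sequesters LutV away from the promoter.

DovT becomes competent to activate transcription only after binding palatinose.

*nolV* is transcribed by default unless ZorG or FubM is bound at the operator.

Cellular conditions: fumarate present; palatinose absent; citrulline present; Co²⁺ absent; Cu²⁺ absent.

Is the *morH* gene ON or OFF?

Palatinose is absent, so DovT is inactive.
Required activator DovT is absent, so *zorG* is not transcribed.
So ZorG is not produced.
Fumarate is present, so PexW is inactive.
Required activator PexW is absent, so *fubM* is not transcribed.
So FubM is not produced.
With no repressor bound, *nolV* is transcribed.
So NolV is produced and active.
Citrulline is present, so GixS is inactive.
Cu²⁺ is absent, so TemS is inactive.
No repressor is bound and NolV is active, so *morH* is transcribed.

ON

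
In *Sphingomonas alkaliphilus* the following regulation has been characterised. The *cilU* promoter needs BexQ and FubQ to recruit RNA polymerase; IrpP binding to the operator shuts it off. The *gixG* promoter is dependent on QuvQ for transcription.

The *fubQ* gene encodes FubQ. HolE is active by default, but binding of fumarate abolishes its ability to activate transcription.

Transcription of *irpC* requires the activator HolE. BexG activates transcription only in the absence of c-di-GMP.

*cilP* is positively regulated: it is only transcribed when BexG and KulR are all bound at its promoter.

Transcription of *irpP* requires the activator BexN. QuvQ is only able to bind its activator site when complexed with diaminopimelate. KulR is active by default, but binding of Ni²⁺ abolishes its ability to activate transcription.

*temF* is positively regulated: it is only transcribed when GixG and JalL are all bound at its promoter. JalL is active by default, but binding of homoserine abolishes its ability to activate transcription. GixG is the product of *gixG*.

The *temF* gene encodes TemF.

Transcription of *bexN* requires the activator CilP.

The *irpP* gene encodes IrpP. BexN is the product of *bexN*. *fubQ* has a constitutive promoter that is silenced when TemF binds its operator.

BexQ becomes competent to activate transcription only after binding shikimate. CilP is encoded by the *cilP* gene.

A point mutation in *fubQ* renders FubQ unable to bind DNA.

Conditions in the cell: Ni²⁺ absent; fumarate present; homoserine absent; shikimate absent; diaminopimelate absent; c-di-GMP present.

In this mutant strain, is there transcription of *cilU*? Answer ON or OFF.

OFF

Shikimate is absent, so BexQ is inactive.
c-di-GMP is present, so BexG is inactive.
Ni²⁺ is absent, so KulR is active.
Required activator BexG is absent, so *cilP* is not transcribed.
So CilP is not produced.
Required activator CilP is absent, so *bexN* is not transcribed.
So BexN is not produced.
Required activator BexN is absent, so *irpP* is not transcribed.
So IrpP is not produced.
FubQ is non-functional in this strain, so it has no effect.
Required activator BexQ is absent, so *cilU* is not transcribed.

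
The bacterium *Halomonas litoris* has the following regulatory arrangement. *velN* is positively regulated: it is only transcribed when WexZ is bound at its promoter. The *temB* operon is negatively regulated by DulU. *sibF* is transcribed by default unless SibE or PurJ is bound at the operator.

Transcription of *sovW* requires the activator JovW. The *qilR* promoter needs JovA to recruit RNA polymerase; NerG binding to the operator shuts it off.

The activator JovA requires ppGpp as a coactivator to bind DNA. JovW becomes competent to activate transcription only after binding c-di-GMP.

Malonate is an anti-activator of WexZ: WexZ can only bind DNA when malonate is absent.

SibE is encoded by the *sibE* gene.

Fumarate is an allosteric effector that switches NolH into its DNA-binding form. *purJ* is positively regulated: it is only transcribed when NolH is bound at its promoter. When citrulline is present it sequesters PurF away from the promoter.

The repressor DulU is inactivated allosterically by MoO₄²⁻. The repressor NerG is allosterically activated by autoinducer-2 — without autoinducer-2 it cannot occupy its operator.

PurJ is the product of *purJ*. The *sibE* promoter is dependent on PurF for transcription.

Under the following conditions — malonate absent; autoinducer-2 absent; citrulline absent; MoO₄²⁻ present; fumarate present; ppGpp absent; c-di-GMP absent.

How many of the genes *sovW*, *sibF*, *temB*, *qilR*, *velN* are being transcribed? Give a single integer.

2

c-di-GMP is absent, so JovW is inactive.
Required activator JovW is absent, so *sovW* is not transcribed.
→ *sovW* is OFF.
Citrulline is absent, so PurF is active.
No repressor is bound and PurF is active, so *sibE* is transcribed.
So SibE is produced and active.
Fumarate is present, so NolH is active.
No repressor is bound and NolH is active, so *purJ* is transcribed.
So PurJ is produced and active.
With repressor SibE bound, *sibF* is not transcribed.
→ *sibF* is OFF.
MoO₄²⁻ is present, so DulU is inactive.
With no repressor bound, *temB* is transcribed.
→ *temB* is ON.
ppGpp is absent, so JovA is inactive.
Autoinducer-2 is absent, so NerG is inactive.
Required activator JovA is absent, so *qilR* is not transcribed.
→ *qilR* is OFF.
Malonate is absent, so WexZ is active.
No repressor is bound and WexZ is active, so *velN* is transcribed.
→ *velN* is ON.
2 of the 5 genes are transcribed.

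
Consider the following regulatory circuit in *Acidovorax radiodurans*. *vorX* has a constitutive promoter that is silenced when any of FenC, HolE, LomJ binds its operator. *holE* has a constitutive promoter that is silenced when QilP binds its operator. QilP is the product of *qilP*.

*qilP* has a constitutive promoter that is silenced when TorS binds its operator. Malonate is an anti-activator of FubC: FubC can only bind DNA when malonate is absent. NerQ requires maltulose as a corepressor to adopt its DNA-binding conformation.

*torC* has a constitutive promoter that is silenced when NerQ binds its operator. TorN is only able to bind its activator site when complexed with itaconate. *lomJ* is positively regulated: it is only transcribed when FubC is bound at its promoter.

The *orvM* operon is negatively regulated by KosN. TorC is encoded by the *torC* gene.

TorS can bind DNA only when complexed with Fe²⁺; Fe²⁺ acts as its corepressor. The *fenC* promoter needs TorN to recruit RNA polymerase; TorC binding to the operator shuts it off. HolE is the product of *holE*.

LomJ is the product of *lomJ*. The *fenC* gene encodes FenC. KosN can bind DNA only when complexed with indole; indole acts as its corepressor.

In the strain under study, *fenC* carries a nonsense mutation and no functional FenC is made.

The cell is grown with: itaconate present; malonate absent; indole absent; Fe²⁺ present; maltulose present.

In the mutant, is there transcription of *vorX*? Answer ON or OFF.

FenC is non-functional in this strain, so it has no effect.
Fe²⁺ is present, so TorS is active.
With repressor TorS bound, *qilP* is not transcribed.
So QilP is not produced.
With no repressor bound, *holE* is transcribed.
So HolE is produced and active.
Malonate is absent, so FubC is active.
No repressor is bound and FubC is active, so *lomJ* is transcribed.
So LomJ is produced and active.
With repressor HolE bound, *vorX* is not transcribed.

OFF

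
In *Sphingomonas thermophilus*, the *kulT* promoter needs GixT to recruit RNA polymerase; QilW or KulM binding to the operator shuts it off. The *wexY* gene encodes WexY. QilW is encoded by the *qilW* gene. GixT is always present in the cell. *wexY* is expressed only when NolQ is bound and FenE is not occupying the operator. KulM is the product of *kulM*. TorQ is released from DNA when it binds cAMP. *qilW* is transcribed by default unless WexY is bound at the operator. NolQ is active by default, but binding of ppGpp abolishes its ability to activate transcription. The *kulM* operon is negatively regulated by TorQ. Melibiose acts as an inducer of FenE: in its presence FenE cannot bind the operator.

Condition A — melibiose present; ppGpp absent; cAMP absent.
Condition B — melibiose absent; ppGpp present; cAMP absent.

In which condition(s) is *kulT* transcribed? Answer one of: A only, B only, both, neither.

A only

Condition A:
Melibiose is present, so FenE is inactive.
ppGpp is absent, so NolQ is active.
No repressor is bound and NolQ is active, so *wexY* is transcribed.
So WexY is produced and active.
With repressor WexY bound, *qilW* is not transcribed.
So QilW is not produced.
cAMP is absent, so TorQ is active.
With repressor TorQ bound, *kulM* is not transcribed.
So KulM is not produced.
GixT is produced constitutively and is active.
No repressor is bound and GixT is active, so *kulT* is transcribed.
→ *kulT* is ON in A.
Condition B:
Melibiose is absent, so FenE is active.
ppGpp is present, so NolQ is inactive.
With repressor FenE bound, *wexY* is not transcribed.
So WexY is not produced.
With no repressor bound, *qilW* is transcribed.
So QilW is produced and active.
cAMP is absent, so TorQ is active.
With repressor TorQ bound, *kulM* is not transcribed.
So KulM is not produced.
GixT is produced constitutively and is active.
With repressor QilW bound, *kulT* is not transcribed.
→ *kulT* is OFF in B.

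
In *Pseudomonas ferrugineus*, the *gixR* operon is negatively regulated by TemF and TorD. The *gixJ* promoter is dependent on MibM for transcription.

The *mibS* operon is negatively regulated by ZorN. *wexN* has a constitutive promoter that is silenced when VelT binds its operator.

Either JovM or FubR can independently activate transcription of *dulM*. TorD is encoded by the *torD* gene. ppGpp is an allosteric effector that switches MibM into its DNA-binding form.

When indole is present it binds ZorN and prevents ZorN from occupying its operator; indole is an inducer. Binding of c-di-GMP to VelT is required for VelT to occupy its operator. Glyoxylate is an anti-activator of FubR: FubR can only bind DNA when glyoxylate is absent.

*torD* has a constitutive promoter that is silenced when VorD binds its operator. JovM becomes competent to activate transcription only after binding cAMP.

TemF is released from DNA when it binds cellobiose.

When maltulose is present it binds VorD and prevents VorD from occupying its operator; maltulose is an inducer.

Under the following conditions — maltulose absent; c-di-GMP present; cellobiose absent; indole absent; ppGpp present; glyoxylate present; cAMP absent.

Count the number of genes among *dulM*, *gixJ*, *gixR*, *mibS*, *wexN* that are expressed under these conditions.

cAMP is absent, so JovM is inactive.
Glyoxylate is present, so FubR is inactive.
No activator is available at the *dulM* promoter, so *dulM* is not transcribed.
→ *dulM* is OFF.
ppGpp is present, so MibM is active.
No repressor is bound and MibM is active, so *gixJ* is transcribed.
→ *gixJ* is ON.
Cellobiose is absent, so TemF is active.
Maltulose is absent, so VorD is active.
With repressor VorD bound, *torD* is not transcribed.
So TorD is not produced.
With repressor TemF bound, *gixR* is not transcribed.
→ *gixR* is OFF.
Indole is absent, so ZorN is active.
With repressor ZorN bound, *mibS* is not transcribed.
→ *mibS* is OFF.
c-di-GMP is present, so VelT is active.
With repressor VelT bound, *wexN* is not transcribed.
→ *wexN* is OFF.
1 of the 5 genes is transcribed.

1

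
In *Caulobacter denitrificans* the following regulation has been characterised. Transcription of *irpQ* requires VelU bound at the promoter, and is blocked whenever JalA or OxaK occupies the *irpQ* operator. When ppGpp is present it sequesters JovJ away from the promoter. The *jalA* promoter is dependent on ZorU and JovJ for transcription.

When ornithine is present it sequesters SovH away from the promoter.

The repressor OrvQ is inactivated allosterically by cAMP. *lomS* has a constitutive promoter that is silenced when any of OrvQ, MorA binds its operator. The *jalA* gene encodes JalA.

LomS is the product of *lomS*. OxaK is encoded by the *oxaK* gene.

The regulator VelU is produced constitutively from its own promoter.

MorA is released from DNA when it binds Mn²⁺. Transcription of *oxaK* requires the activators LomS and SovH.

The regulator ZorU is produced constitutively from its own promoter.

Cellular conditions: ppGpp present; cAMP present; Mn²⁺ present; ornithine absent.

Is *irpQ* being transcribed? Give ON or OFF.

VelU is produced constitutively and is active.
ZorU is produced constitutively and is active.
ppGpp is present, so JovJ is inactive.
Required activator JovJ is absent, so *jalA* is not transcribed.
So JalA is not produced.
cAMP is present, so OrvQ is inactive.
Mn²⁺ is present, so MorA is inactive.
With no repressor bound, *lomS* is transcribed.
So LomS is produced and active.
Ornithine is absent, so SovH is active.
No repressor is bound and LomS and SovH are active, so *oxaK* is transcribed.
So OxaK is produced and active.
With repressor OxaK bound, *irpQ* is not transcribed.

OFF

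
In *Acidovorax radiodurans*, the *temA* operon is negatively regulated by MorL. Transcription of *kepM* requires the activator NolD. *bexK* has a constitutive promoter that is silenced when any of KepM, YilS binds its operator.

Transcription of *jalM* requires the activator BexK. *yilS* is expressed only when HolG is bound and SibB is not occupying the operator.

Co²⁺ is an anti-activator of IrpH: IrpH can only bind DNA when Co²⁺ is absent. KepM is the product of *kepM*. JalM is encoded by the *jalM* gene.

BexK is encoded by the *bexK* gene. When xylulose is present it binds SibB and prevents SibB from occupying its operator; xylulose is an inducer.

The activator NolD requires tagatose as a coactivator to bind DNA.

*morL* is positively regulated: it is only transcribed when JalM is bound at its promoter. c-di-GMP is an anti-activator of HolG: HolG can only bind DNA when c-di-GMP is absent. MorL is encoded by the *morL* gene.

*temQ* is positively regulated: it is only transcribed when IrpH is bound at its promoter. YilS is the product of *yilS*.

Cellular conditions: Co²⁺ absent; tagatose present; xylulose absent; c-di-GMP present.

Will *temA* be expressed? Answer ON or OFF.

Tagatose is present, so NolD is active.
No repressor is bound and NolD is active, so *kepM* is transcribed.
So KepM is produced and active.
c-di-GMP is present, so HolG is inactive.
Xylulose is absent, so SibB is active.
With repressor SibB bound, *yilS* is not transcribed.
So YilS is not produced.
With repressor KepM bound, *bexK* is not transcribed.
So BexK is not produced.
Required activator BexK is absent, so *jalM* is not transcribed.
So JalM is not produced.
Required activator JalM is absent, so *morL* is not transcribed.
So MorL is not produced.
With no repressor bound, *temA* is transcribed.

ON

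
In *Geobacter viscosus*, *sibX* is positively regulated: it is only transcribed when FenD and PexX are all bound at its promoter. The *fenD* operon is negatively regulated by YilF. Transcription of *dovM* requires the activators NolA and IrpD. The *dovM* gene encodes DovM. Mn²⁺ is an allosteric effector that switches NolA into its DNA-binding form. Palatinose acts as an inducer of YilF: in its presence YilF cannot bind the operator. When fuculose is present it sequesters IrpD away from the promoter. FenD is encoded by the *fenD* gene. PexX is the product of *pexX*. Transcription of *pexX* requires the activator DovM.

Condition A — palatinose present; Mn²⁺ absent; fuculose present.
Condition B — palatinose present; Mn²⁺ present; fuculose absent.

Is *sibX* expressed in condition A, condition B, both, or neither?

Condition A:
Palatinose is present, so YilF is inactive.
With no repressor bound, *fenD* is transcribed.
So FenD is produced and active.
Mn²⁺ is absent, so NolA is inactive.
Fuculose is present, so IrpD is inactive.
Required activator NolA is absent, so *dovM* is not transcribed.
So DovM is not produced.
Required activator DovM is absent, so *pexX* is not transcribed.
So PexX is not produced.
Required activator PexX is absent, so *sibX* is not transcribed.
→ *sibX* is OFF in A.
Condition B:
Palatinose is present, so YilF is inactive.
With no repressor bound, *fenD* is transcribed.
So FenD is produced and active.
Mn²⁺ is present, so NolA is active.
Fuculose is absent, so IrpD is active.
No repressor is bound and NolA and IrpD are active, so *dovM* is transcribed.
So DovM is produced and active.
No repressor is bound and DovM is active, so *pexX* is transcribed.
So PexX is produced and active.
No repressor is bound and FenD and PexX are active, so *sibX* is transcribed.
→ *sibX* is ON in B.

B only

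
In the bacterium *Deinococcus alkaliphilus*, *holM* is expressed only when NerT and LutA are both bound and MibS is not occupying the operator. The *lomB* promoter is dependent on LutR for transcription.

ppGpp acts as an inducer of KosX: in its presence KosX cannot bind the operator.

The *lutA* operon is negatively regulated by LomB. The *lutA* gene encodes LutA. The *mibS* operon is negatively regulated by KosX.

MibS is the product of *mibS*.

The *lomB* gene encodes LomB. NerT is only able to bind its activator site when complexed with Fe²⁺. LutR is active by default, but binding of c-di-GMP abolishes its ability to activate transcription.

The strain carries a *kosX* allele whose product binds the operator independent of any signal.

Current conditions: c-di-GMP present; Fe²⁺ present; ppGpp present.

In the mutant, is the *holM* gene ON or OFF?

Fe²⁺ is present, so NerT is active.
c-di-GMP is present, so LutR is inactive.
Required activator LutR is absent, so *lomB* is not transcribed.
So LomB is not produced.
With no repressor bound, *lutA* is transcribed.
So LutA is produced and active.
KosX is constitutively active in this strain.
With repressor KosX bound, *mibS* is not transcribed.
So MibS is not produced.
No repressor is bound and NerT and LutA are active, so *holM* is transcribed.

ON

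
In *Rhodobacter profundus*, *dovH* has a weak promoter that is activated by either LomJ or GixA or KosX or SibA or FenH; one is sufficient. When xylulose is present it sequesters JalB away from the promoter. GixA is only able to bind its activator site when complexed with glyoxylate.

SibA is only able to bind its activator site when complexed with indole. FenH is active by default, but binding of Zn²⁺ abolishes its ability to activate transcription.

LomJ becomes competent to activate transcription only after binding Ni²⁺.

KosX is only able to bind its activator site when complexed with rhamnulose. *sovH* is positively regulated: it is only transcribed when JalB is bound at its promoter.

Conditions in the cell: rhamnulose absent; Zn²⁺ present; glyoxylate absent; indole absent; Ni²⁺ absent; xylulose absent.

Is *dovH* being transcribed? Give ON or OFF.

OFF

Ni²⁺ is absent, so LomJ is inactive.
Glyoxylate is absent, so GixA is inactive.
Rhamnulose is absent, so KosX is inactive.
Indole is absent, so SibA is inactive.
Zn²⁺ is present, so FenH is inactive.
No activator is available at the *dovH* promoter, so *dovH* is not transcribed.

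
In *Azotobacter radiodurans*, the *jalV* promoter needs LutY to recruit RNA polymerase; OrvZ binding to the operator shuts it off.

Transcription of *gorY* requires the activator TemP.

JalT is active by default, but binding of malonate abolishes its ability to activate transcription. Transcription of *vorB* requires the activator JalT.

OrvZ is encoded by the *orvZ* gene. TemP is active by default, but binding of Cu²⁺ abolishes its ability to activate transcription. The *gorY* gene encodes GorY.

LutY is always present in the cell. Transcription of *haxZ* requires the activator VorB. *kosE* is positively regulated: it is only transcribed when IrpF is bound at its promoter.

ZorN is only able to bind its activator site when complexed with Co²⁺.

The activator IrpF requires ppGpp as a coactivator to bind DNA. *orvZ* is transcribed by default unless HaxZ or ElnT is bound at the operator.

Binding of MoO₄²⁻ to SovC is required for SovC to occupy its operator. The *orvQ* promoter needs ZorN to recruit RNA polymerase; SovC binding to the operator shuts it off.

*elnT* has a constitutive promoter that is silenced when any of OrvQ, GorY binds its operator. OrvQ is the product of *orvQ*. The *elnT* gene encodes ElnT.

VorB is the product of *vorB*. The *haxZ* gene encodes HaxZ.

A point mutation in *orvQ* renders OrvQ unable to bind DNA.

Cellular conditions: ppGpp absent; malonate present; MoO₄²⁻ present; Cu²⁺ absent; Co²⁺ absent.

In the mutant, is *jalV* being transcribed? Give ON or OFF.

OFF

Malonate is present, so JalT is inactive.
Required activator JalT is absent, so *vorB* is not transcribed.
So VorB is not produced.
Required activator VorB is absent, so *haxZ* is not transcribed.
So HaxZ is not produced.
OrvQ is non-functional in this strain, so it has no effect.
Cu²⁺ is absent, so TemP is active.
No repressor is bound and TemP is active, so *gorY* is transcribed.
So GorY is produced and active.
With repressor GorY bound, *elnT* is not transcribed.
So ElnT is not produced.
With no repressor bound, *orvZ* is transcribed.
So OrvZ is produced and active.
LutY is produced constitutively and is active.
With repressor OrvZ bound, *jalV* is not transcribed.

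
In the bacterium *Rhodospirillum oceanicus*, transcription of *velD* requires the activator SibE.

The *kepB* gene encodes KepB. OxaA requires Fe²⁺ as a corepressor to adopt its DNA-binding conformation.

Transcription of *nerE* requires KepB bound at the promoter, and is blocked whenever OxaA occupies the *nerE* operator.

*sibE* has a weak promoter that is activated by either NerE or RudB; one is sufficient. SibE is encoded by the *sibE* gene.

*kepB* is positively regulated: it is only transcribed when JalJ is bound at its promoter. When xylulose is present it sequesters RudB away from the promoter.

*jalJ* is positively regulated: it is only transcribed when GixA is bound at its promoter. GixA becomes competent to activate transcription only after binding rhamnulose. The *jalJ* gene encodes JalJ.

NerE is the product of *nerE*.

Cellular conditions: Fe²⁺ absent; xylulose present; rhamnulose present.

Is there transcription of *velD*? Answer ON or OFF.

Rhamnulose is present, so GixA is active.
No repressor is bound and GixA is active, so *jalJ* is transcribed.
So JalJ is produced and active.
No repressor is bound and JalJ is active, so *kepB* is transcribed.
So KepB is produced and active.
Fe²⁺ is absent, so OxaA is inactive.
No repressor is bound and KepB is active, so *nerE* is transcribed.
So NerE is produced and active.
Xylulose is present, so RudB is inactive.
Activator NerE is present, so *sibE* is transcribed.
So SibE is produced and active.
No repressor is bound and SibE is active, so *velD* is transcribed.

ON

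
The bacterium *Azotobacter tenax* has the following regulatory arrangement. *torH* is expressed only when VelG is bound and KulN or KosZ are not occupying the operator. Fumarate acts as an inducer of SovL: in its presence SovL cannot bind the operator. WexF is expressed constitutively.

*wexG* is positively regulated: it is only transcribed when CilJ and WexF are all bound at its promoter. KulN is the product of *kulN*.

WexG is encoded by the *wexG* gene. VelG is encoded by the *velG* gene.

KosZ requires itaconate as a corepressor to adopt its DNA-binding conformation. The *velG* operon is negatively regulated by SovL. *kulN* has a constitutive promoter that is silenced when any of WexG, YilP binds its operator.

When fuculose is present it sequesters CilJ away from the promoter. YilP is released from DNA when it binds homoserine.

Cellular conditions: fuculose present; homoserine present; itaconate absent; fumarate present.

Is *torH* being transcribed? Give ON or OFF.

Fuculose is present, so CilJ is inactive.
WexF is produced constitutively and is active.
Required activator CilJ is absent, so *wexG* is not transcribed.
So WexG is not produced.
Homoserine is present, so YilP is inactive.
With no repressor bound, *kulN* is transcribed.
So KulN is produced and active.
Itaconate is absent, so KosZ is inactive.
Fumarate is present, so SovL is inactive.
With no repressor bound, *velG* is transcribed.
So VelG is produced and active.
With repressor KulN bound, *torH* is not transcribed.

OFF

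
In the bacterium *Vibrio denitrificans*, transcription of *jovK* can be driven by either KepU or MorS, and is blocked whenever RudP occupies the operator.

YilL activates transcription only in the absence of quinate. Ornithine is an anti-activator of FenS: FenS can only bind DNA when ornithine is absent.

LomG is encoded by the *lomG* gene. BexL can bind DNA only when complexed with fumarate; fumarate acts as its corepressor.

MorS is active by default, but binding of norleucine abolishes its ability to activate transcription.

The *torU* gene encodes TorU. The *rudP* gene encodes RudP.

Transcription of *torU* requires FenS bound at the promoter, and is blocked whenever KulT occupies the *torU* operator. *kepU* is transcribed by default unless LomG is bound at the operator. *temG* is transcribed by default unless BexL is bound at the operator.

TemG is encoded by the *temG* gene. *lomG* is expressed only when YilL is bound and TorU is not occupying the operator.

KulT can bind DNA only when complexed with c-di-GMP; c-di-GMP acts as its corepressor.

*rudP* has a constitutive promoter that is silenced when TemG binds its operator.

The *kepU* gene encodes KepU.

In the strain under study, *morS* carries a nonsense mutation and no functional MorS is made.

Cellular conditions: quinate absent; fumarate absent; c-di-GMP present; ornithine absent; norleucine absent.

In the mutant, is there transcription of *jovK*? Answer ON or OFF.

Quinate is absent, so YilL is active.
c-di-GMP is present, so KulT is active.
Ornithine is absent, so FenS is active.
With repressor KulT bound, *torU* is not transcribed.
So TorU is not produced.
No repressor is bound and YilL is active, so *lomG* is transcribed.
So LomG is produced and active.
With repressor LomG bound, *kepU* is not transcribed.
So KepU is not produced.
Fumarate is absent, so BexL is inactive.
With no repressor bound, *temG* is transcribed.
So TemG is produced and active.
With repressor TemG bound, *rudP* is not transcribed.
So RudP is not produced.
MorS is non-functional in this strain, so it has no effect.
No activator is available at the *jovK* promoter, so *jovK* is not transcribed.

OFF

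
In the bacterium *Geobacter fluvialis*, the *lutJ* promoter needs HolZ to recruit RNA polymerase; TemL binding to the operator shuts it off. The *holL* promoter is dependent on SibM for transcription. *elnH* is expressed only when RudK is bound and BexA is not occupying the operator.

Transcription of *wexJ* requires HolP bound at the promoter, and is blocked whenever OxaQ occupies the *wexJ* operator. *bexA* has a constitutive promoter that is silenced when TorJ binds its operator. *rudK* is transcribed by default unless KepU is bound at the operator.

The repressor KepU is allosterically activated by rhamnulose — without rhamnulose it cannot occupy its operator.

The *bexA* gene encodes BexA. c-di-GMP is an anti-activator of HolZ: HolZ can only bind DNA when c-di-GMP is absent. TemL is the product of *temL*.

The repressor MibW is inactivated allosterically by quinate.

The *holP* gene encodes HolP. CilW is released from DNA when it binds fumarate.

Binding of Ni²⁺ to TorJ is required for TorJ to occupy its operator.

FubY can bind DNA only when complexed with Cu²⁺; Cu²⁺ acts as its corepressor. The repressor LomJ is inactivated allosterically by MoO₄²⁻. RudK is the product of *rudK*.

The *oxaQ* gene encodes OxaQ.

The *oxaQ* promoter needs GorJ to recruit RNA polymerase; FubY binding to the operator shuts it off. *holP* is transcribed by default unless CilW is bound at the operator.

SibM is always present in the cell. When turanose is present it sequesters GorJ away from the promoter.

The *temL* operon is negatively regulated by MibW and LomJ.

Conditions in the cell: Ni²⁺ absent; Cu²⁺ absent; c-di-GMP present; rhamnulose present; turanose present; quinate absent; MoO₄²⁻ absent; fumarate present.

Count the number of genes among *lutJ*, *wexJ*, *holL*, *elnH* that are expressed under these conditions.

2

c-di-GMP is present, so HolZ is inactive.
Quinate is absent, so MibW is active.
MoO₄²⁻ is absent, so LomJ is active.
With repressor MibW bound, *temL* is not transcribed.
So TemL is not produced.
Required activator HolZ is absent, so *lutJ* is not transcribed.
→ *lutJ* is OFF.
Turanose is present, so GorJ is inactive.
Cu²⁺ is absent, so FubY is inactive.
Required activator GorJ is absent, so *oxaQ* is not transcribed.
So OxaQ is not produced.
Fumarate is present, so CilW is inactive.
With no repressor bound, *holP* is transcribed.
So HolP is produced and active.
No repressor is bound and HolP is active, so *wexJ* is transcribed.
→ *wexJ* is ON.
SibM is produced constitutively and is active.
No repressor is bound and SibM is active, so *holL* is transcribed.
→ *holL* is ON.
Rhamnulose is present, so KepU is active.
With repressor KepU bound, *rudK* is not transcribed.
So RudK is not produced.
Ni²⁺ is absent, so TorJ is inactive.
With no repressor bound, *bexA* is transcribed.
So BexA is produced and active.
With repressor BexA bound, *elnH* is not transcribed.
→ *elnH* is OFF.
2 of the 4 genes are transcribed.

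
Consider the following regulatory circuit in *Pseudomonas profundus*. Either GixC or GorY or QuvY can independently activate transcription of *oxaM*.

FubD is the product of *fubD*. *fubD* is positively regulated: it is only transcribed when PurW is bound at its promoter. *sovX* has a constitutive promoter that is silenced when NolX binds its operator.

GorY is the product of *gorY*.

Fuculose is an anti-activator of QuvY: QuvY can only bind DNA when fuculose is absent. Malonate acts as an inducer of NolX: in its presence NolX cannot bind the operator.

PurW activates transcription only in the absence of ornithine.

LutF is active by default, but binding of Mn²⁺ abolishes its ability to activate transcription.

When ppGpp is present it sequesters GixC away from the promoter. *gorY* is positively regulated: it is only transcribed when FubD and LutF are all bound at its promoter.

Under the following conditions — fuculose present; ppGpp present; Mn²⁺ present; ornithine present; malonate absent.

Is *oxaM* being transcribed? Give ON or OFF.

OFF

ppGpp is present, so GixC is inactive.
Ornithine is present, so PurW is inactive.
Required activator PurW is absent, so *fubD* is not transcribed.
So FubD is not produced.
Mn²⁺ is present, so LutF is inactive.
Required activator FubD is absent, so *gorY* is not transcribed.
So GorY is not produced.
Fuculose is present, so QuvY is inactive.
No activator is available at the *oxaM* promoter, so *oxaM* is not transcribed.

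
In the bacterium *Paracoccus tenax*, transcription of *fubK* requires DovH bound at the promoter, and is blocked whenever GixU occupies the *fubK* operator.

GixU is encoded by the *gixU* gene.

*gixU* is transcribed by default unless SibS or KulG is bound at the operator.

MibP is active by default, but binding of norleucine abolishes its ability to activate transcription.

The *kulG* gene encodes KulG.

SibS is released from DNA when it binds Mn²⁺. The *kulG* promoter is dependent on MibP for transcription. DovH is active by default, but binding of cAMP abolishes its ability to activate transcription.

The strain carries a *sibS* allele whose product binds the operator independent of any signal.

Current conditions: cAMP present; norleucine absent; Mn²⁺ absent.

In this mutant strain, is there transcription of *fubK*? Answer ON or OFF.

SibS is constitutively active in this strain.
Norleucine is absent, so MibP is active.
No repressor is bound and MibP is active, so *kulG* is transcribed.
So KulG is produced and active.
With repressor SibS bound, *gixU* is not transcribed.
So GixU is not produced.
cAMP is present, so DovH is inactive.
Required activator DovH is absent, so *fubK* is not transcribed.

OFF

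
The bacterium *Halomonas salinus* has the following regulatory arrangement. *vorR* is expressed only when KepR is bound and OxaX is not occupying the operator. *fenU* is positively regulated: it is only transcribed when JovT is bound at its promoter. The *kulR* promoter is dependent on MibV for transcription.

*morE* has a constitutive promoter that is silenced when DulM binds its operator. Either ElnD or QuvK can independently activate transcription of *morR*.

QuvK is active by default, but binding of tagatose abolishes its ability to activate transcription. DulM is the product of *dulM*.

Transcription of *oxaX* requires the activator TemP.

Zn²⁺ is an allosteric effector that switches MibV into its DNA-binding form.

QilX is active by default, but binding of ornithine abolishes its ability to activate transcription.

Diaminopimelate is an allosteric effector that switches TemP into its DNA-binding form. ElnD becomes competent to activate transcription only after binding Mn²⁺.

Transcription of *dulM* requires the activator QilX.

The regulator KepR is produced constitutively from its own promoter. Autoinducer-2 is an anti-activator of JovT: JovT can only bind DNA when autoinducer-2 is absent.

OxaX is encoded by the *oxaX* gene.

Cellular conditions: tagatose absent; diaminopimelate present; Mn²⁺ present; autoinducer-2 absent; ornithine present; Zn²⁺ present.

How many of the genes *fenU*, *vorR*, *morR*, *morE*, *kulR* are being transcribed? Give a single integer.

4

Autoinducer-2 is absent, so JovT is active.
No repressor is bound and JovT is active, so *fenU* is transcribed.
→ *fenU* is ON.
KepR is produced constitutively and is active.
Diaminopimelate is present, so TemP is active.
No repressor is bound and TemP is active, so *oxaX* is transcribed.
So OxaX is produced and active.
With repressor OxaX bound, *vorR* is not transcribed.
→ *vorR* is OFF.
Mn²⁺ is present, so ElnD is active.
Tagatose is absent, so QuvK is active.
Activator ElnD is present, so *morR* is transcribed.
→ *morR* is ON.
Ornithine is present, so QilX is inactive.
Required activator QilX is absent, so *dulM* is not transcribed.
So DulM is not produced.
With no repressor bound, *morE* is transcribed.
→ *morE* is ON.
Zn²⁺ is present, so MibV is active.
No repressor is bound and MibV is active, so *kulR* is transcribed.
→ *kulR* is ON.
4 of the 5 genes are transcribed.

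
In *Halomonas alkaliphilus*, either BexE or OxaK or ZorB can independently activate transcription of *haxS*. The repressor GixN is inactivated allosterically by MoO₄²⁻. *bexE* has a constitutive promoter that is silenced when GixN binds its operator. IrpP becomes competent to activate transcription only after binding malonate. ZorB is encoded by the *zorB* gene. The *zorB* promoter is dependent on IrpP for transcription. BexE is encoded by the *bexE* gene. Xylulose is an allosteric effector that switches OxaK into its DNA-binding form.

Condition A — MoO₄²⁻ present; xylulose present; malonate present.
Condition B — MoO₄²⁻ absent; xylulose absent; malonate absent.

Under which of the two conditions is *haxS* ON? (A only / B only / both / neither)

Condition A:
MoO₄²⁻ is present, so GixN is inactive.
With no repressor bound, *bexE* is transcribed.
So BexE is produced and active.
Xylulose is present, so OxaK is active.
Malonate is present, so IrpP is active.
No repressor is bound and IrpP is active, so *zorB* is transcribed.
So ZorB is produced and active.
Activator BexE is present, so *haxS* is transcribed.
→ *haxS* is ON in A.
Condition B:
MoO₄²⁻ is absent, so GixN is active.
With repressor GixN bound, *bexE* is not transcribed.
So BexE is not produced.
Xylulose is absent, so OxaK is inactive.
Malonate is absent, so IrpP is inactive.
Required activator IrpP is absent, so *zorB* is not transcribed.
So ZorB is not produced.
No activator is available at the *haxS* promoter, so *haxS* is not transcribed.
→ *haxS* is OFF in B.

A only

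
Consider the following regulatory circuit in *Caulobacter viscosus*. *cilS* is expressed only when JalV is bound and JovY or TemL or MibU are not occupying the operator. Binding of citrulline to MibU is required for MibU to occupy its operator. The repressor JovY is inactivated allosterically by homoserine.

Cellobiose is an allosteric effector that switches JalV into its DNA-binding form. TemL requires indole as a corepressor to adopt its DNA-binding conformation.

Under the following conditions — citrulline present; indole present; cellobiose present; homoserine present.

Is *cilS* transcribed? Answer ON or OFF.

Cellobiose is present, so JalV is active.
Homoserine is present, so JovY is inactive.
Indole is present, so TemL is active.
Citrulline is present, so MibU is active.
With repressor TemL bound, *cilS* is not transcribed.

OFF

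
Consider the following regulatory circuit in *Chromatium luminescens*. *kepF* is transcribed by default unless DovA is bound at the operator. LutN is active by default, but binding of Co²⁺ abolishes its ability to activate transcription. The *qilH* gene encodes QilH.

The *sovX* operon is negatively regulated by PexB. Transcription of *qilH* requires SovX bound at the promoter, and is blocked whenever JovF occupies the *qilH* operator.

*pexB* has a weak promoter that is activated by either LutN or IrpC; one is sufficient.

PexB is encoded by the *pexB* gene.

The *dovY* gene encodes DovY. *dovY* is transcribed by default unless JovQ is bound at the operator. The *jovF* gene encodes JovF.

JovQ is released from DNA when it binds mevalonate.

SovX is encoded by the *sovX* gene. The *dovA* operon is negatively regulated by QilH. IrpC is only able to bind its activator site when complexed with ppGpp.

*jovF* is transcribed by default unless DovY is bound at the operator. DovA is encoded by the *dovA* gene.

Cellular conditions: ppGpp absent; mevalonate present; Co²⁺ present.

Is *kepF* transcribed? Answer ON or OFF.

Mevalonate is present, so JovQ is inactive.
With no repressor bound, *dovY* is transcribed.
So DovY is produced and active.
With repressor DovY bound, *jovF* is not transcribed.
So JovF is not produced.
Co²⁺ is present, so LutN is inactive.
ppGpp is absent, so IrpC is inactive.
No activator is available at the *pexB* promoter, so *pexB* is not transcribed.
So PexB is not produced.
With no repressor bound, *sovX* is transcribed.
So SovX is produced and active.
No repressor is bound and SovX is active, so *qilH* is transcribed.
So QilH is produced and active.
With repressor QilH bound, *dovA* is not transcribed.
So DovA is not produced.
With no repressor bound, *kepF* is transcribed.

ON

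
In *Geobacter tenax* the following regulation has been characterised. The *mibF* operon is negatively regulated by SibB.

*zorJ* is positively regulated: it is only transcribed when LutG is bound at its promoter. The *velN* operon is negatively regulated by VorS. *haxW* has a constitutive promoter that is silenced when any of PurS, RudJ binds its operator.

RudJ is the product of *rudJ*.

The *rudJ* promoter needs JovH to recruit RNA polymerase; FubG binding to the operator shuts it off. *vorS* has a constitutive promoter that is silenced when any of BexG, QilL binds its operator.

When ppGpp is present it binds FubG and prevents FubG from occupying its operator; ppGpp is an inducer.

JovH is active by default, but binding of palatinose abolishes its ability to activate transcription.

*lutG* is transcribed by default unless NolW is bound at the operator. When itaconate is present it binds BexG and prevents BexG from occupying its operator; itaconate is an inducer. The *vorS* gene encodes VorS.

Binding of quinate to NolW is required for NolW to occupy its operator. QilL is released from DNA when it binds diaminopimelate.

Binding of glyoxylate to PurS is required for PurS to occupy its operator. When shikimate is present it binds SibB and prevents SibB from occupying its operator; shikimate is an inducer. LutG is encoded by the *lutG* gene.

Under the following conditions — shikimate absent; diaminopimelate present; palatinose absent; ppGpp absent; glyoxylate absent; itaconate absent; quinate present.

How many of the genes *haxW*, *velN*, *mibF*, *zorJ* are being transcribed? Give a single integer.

2

Glyoxylate is absent, so PurS is inactive.
Palatinose is absent, so JovH is active.
ppGpp is absent, so FubG is active.
With repressor FubG bound, *rudJ* is not transcribed.
So RudJ is not produced.
With no repressor bound, *haxW* is transcribed.
→ *haxW* is ON.
Itaconate is absent, so BexG is active.
Diaminopimelate is present, so QilL is inactive.
With repressor BexG bound, *vorS* is not transcribed.
So VorS is not produced.
With no repressor bound, *velN* is transcribed.
→ *velN* is ON.
Shikimate is absent, so SibB is active.
With repressor SibB bound, *mibF* is not transcribed.
→ *mibF* is OFF.
Quinate is present, so NolW is active.
With repressor NolW bound, *lutG* is not transcribed.
So LutG is not produced.
Required activator LutG is absent, so *zorJ* is not transcribed.
→ *zorJ* is OFF.
2 of the 4 genes are transcribed.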